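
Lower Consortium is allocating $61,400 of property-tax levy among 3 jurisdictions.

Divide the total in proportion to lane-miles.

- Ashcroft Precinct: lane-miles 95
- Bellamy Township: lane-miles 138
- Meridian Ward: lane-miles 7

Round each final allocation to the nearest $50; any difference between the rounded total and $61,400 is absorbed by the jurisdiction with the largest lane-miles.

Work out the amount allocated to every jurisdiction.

Lane-miles total: 95 + 138 + 7 = 240.
Pro-rata amounts: Ashcroft Precinct 24,304.17; Bellamy Township 35,305.00; Meridian Ward 1,790.83.
Rounded to nearest $50: Ashcroft Precinct $24,300; Bellamy Township $35,300; Meridian Ward $1,800. Sum = $61,400.
Sum already equals the total — no adjustment.

Ashcroft Precinct: $24,300; Bellamy Township: $35,300; Meridian Ward: $1,800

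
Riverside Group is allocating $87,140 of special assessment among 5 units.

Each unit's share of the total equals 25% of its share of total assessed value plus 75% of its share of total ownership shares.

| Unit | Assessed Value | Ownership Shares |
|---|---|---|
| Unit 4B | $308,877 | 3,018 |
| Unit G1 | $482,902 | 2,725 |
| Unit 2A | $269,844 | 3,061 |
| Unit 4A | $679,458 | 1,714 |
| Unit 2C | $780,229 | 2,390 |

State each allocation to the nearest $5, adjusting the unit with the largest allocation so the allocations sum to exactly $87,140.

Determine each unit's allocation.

Unit 4B: $17,950; Unit G1: $17,970; Unit 2A: $17,830; Unit 4A: $14,550; Unit 2C: $18,840

Totals — assessed value 2,521,310, ownership shares 12,908.
Blended shares (25% assessed value + 75% ownership shares): Unit 4B 0.2060; Unit G1 0.2062; Unit 2A 0.2046; Unit 4A 0.1670; Unit 2C 0.2162.
Raw shares: Unit 4B 17,949.36; Unit G1 17,969.50; Unit 2A 17,829.82; Unit 4A 14,548.98; Unit 2C 18,842.35.
After rounding ($5): Unit 4B $17,950; Unit G1 $17,970; Unit 2A $17,830; Unit 4A $14,550; Unit 2C $18,840. Sum = $87,140.
Sum already equals the total — no adjustment.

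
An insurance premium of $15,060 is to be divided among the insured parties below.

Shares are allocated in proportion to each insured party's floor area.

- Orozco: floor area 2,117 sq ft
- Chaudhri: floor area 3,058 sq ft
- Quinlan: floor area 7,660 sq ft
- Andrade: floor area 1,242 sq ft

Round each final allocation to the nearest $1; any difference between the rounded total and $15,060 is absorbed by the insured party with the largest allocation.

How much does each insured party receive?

Orozco: $2,265; Chaudhri: $3,272; Quinlan: $8,194; Andrade: $1,329

Floor area total: 14,077.
Pro-rata amounts: Orozco 2,117/14,077 × $15,060 = 2,264.83; Chaudhri 3,058/14,077 × $15,060 = 3,271.54; Quinlan 7,660/14,077 × $15,060 = 8,194.90; Andrade 1,242/14,077 × $15,060 = 1,328.73.
At nearest $1: Orozco $2,265; Chaudhri $3,272; Quinlan $8,195; Andrade $1,329. Sum = $15,061.
Difference $15,060 − $15,061 = −$1 applied to largest allocation (Quinlan): Quinlan becomes $8,194.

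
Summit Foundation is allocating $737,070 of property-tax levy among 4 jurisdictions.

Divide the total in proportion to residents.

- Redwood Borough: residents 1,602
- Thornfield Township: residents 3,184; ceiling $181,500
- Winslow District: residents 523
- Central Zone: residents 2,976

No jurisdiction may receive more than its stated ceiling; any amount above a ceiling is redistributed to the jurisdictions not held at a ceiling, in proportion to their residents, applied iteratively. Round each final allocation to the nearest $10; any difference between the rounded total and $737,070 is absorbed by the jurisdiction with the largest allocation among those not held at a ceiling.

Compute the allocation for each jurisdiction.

Residents total: 8,285.
Proportional shares (ignoring caps): Redwood Borough 142,520.96; Thornfield Township 283,262.63; Winslow District 46,528.38; Central Zone 264,758.04.
Capped: Thornfield Township ($181,500); balance $555,570 reallocated over remaining residents 5,101.
Remaining shares: Redwood Borough 174,480.13 → $174,480; Winslow District 56,961.99 → $56,960; Central Zone 324,127.88 → $324,130.

Redwood Borough: $174,480 · Thornfield Township: $181,500 · Winslow District: $56,960 · Central Zone: $324,130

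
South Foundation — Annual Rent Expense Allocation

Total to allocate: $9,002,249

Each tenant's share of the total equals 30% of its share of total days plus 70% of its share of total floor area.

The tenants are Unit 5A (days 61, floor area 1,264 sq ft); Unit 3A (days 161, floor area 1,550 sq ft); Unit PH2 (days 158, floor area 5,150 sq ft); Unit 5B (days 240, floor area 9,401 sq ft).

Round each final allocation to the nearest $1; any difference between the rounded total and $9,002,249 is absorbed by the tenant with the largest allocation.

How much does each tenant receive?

Unit 5A: $724,404; Unit 3A: $1,263,783; Unit PH2: $2,557,117; Unit 5B: $4,456,945

Totals — days 620, floor area 17,365.
Blended shares (30% days + 70% floor area): Unit 5A 0.0805; Unit 3A 0.1404; Unit PH2 0.2841; Unit 5B 0.4951.
Unrounded shares: Unit 5A 724,403.74; Unit 3A 1,263,782.79; Unit PH2 2,557,116.83; Unit 5B 4,456,945.64.
Rounded to nearest $1: Unit 5A $724,404; Unit 3A $1,263,783; Unit PH2 $2,557,117; Unit 5B $4,456,946. Sum = $9,002,250.
Difference $9,002,249 − $9,002,250 = −$1 applied to largest allocation (Unit 5B): Unit 5B becomes $4,456,945.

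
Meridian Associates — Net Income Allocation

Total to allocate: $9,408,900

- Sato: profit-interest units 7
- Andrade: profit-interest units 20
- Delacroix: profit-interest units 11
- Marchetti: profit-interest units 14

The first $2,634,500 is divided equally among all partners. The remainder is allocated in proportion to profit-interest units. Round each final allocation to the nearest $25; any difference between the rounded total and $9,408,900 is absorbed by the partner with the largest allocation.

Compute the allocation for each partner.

$2,634,500 shared equally gives $658,625 per partner.
Remainder $6,774,400 by profit-interest units (total 52): Sato 911,938.46 → $911,950; Andrade 2,605,538.46 → $2,605,550; Delacroix 1,433,046.15 → $1,433,050; Marchetti 1,823,876.92 → $1,823,875.
Rounding difference −$25 on remainder applied to Andrade.
Totals: Sato $658,625 + $911,950 = $1,570,575; Andrade $658,625 + $2,605,525 = $3,264,150; Delacroix $658,625 + $1,433,050 = $2,091,675; Marchetti $658,625 + $1,823,875 = $2,482,500.

Sato: $1,570,575; Andrade: $3,264,150; Delacroix: $2,091,675; Marchetti: $2,482,500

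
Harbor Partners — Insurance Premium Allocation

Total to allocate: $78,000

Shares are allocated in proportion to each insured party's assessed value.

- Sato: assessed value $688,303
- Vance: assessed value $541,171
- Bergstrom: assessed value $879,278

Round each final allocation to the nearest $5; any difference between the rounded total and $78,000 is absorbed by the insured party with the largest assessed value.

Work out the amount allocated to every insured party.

Combined assessed value = 688,303 + 541,171 + 879,278 = 2,108,752.
Raw shares: Sato 25,459.43; Vance 20,017.21; Bergstrom 32,523.35.
After rounding ($5): Sato $25,460; Vance $20,015; Bergstrom $32,525. Sum = $78,000.
Rounded total matches; no reconciliation needed.

Sato: $25,460; Vance: $20,015; Bergstrom: $32,525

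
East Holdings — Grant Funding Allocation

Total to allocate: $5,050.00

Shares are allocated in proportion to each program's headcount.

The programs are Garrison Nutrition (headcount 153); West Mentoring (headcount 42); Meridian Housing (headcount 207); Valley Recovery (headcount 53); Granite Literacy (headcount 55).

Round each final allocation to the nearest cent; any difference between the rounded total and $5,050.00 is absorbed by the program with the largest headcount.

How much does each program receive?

Headcount total: 153 + 42 + 207 + 53 + 55 = 510.
Proportional shares: Garrison Nutrition 1,515.0000; West Mentoring 415.8824; Meridian Housing 2,049.7059; Valley Recovery 524.8039; Granite Literacy 544.6078.
After rounding (cent): Garrison Nutrition $1,515.00; West Mentoring $415.88; Meridian Housing $2,049.71; Valley Recovery $524.80; Granite Literacy $544.61. Sum = $5,050.00.
No rounding difference to absorb.

Garrison Nutrition: $1,515.00 · West Mentoring: $415.88 · Meridian Housing: $2,049.71 · Valley Recovery: $524.80 · Granite Literacy: $544.61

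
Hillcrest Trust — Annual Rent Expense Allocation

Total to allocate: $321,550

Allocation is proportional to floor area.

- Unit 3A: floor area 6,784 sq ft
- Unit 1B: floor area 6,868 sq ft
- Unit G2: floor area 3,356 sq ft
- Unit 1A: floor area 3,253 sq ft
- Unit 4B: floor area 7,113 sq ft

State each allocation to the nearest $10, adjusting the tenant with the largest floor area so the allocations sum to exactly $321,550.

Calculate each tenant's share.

Total floor area = 6,784 + 6,868 + 3,356 + 3,253 + 7,113 = 27,374.
Unrounded shares: Unit 3A 79,688.58; Unit 1B 80,675.29; Unit G2 39,421.41; Unit 1A 38,211.52; Unit 4B 83,553.19.
At nearest $10: Unit 3A $79,690; Unit 1B $80,680; Unit G2 $39,420; Unit 1A $38,210; Unit 4B $83,550. Sum = $321,550.
Sum already equals the total — no adjustment.

Unit 3A: $79,690 | Unit 1B: $80,680 | Unit G2: $39,420 | Unit 1A: $38,210 | Unit 4B: $83,550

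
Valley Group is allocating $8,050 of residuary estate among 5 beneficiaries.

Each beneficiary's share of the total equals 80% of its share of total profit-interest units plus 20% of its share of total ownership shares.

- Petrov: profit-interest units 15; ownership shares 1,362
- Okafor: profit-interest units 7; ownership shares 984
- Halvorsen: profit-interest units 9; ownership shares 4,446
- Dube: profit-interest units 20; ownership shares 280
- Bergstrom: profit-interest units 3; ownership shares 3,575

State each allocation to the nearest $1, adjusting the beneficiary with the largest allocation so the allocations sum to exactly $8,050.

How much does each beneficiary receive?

Profit-interest units total 54; ownership shares total 10,647.
Composite weights (80% profit-interest units + 20% ownership shares): Petrov 0.2478; Okafor 0.1222; Halvorsen 0.2168; Dube 0.3016; Bergstrom 0.1116.
Raw shares: Petrov 1,994.85; Okafor 983.61; Halvorsen 1,745.64; Dube 2,427.53; Bergstrom 898.38.
At nearest $1: Petrov $1,995; Okafor $984; Halvorsen $1,746; Dube $2,428; Bergstrom $898. Sum = $8,051.
Difference $8,050 − $8,051 = −$1 applied to largest allocation (Dube): Dube becomes $2,427.

Petrov: $1,995; Okafor: $984; Halvorsen: $1,746; Dube: $2,427; Bergstrom: $898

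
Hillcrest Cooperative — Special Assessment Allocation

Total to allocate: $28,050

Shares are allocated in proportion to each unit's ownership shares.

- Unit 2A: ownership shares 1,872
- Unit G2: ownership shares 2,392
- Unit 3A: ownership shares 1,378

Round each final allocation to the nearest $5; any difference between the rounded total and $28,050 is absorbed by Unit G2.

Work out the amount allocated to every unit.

Sum of ownership shares: 5,642.
Raw shares: Unit 2A 1,872/5,642 × $28,050 = 9,306.91; Unit G2 2,392/5,642 × $28,050 = 11,892.17; Unit 3A 1,378/5,642 × $28,050 = 6,850.92.
At nearest $5: Unit 2A $9,305; Unit G2 $11,890; Unit 3A $6,850. Sum = $28,045.
Difference $28,050 − $28,045 = +$5 applied to Unit G2: Unit G2 becomes $11,895.

Unit 2A: $9,305; Unit G2: $11,895; Unit 3A: $6,850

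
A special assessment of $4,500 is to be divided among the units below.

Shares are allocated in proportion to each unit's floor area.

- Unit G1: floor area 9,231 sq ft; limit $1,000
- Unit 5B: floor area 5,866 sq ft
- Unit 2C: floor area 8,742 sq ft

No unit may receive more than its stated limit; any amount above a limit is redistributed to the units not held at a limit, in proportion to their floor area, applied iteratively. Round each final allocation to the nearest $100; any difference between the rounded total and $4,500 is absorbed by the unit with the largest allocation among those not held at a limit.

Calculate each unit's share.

Unit G1: $1,000 | Unit 5B: $1,400 | Unit 2C: $2,100

Sum of floor area: 23,839.
Pro-rata shares before constraints: Unit G1 1,742.50; Unit 5B 1,107.30; Unit 2C 1,650.20.
Cap binds for Unit G1 ($1,000); remaining pool $3,500 reallocated over remaining floor area 14,608.
Remaining shares: Unit 5B 1,405.46 → $1,400; Unit 2C 2,094.54 → $2,100.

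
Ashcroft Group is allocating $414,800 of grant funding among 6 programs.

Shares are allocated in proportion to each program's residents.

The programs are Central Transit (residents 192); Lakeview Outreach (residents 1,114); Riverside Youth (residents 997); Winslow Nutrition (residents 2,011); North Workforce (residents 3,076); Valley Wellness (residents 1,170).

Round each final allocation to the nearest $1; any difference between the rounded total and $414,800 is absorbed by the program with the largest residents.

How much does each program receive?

Central Transit: $9,304 · Lakeview Outreach: $53,982 · Riverside Youth: $48,313 · Winslow Nutrition: $97,449 · North Workforce: $149,056 · Valley Wellness: $56,696

Residents total: 8,560.
Pro-rata amounts: Central Transit 192/8,560 × $414,800 = 9,303.93; Lakeview Outreach 1,114/8,560 × $414,800 = 53,982.15; Riverside Youth 997/8,560 × $414,800 = 48,312.57; Winslow Nutrition 2,011/8,560 × $414,800 = 97,448.93; North Workforce 3,076/8,560 × $414,800 = 149,056.64; Valley Wellness 1,170/8,560 × $414,800 = 56,695.79.
At nearest $1: Central Transit $9,304; Lakeview Outreach $53,982; Riverside Youth $48,313; Winslow Nutrition $97,449; North Workforce $149,057; Valley Wellness $56,696. Sum = $414,801.
Difference $414,800 − $414,801 = −$1 applied to largest residents (North Workforce): North Workforce becomes $149,056.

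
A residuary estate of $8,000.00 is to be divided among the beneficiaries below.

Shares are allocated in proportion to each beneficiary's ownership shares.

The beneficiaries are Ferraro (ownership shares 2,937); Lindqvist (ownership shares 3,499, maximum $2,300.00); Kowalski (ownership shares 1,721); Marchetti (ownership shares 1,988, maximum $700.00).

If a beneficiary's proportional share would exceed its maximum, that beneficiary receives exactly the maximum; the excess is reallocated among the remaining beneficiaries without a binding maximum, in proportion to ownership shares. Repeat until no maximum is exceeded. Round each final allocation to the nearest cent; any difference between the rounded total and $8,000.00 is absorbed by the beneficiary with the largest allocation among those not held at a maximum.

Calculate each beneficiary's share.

Sum of ownership shares: 10,145.
Proportional shares (ignoring caps): Ferraro 2,316.0177; Lindqvist 2,759.1917; Kowalski 1,357.1217; Marchetti 1,567.6688.
Cap binds for Lindqvist ($2,300.00), Marchetti ($700.00); residual $5,000.00 reallocated over remaining ownership shares 4,658.
Remaining shares: Ferraro 3,152.6406 → $3,152.64; Kowalski 1,847.3594 → $1,847.36.

Ferraro: $3,152.64 · Lindqvist: $2,300.00 · Kowalski: $1,847.36 · Marchetti: $700.00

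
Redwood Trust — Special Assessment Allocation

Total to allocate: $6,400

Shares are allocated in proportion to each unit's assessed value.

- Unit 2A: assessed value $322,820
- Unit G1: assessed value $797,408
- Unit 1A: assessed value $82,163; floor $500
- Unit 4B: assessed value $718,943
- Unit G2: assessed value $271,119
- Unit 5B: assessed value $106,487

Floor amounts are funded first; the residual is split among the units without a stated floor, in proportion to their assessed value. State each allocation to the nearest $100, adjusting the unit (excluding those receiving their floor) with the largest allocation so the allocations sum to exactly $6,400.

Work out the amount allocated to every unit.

Fund the minimums — Unit 1A $500. Balance $5,900.
Balance split over remaining assessed value 2,216,777: Unit 2A 859.19 → $900; Unit G1 2,122.32 → $2,100; Unit 4B 1,913.48 → $1,900; Unit G2 721.59 → $700; Unit 5B 283.42 → $300.

Unit 2A: $900 | Unit G1: $2,100 | Unit 1A: $500 | Unit 4B: $1,900 | Unit G2: $700 | Unit 5B: $300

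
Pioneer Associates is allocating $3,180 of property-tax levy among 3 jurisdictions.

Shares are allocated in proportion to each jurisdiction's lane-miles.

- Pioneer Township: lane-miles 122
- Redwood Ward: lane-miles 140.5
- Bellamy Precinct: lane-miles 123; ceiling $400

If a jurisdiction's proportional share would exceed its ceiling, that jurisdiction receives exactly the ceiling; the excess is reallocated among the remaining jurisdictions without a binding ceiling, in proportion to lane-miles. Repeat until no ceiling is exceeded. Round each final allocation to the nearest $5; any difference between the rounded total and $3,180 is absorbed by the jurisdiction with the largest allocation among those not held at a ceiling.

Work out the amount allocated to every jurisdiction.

Pioneer Township: $1,290 | Redwood Ward: $1,490 | Bellamy Precinct: $400

Lane-miles total: 385.5.
Unconstrained shares: Pioneer Township 1,006.38; Redwood Ward 1,158.99; Bellamy Precinct 1,014.63.
Cap binds for Bellamy Precinct ($400); residual $2,780 reallocated over remaining lane-miles 262.5.
Remaining shares: Pioneer Township 1,292.04 → $1,290; Redwood Ward 1,487.96 → $1,490.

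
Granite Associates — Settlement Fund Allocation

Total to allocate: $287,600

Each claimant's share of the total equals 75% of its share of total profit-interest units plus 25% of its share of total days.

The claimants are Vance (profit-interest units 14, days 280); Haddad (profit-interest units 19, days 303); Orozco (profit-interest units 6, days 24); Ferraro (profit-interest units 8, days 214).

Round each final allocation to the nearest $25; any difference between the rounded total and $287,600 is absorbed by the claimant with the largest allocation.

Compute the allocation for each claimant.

Vance: $88,775 | Haddad: $113,725 | Orozco: $29,650 | Ferraro: $55,450

Totals — profit-interest units 47, days 821.
Combined weights (75% profit-interest units + 25% days): Vance 0.3087; Haddad 0.3955; Orozco 0.1031; Ferraro 0.1928.
Unrounded shares: Vance 88,772.38; Haddad 113,733.44; Orozco 29,638.00; Ferraro 55,456.18.
Rounded to nearest $25: Vance $88,775; Haddad $113,725; Orozco $29,650; Ferraro $55,450. Sum = $287,600.
Rounded total matches; no reconciliation needed.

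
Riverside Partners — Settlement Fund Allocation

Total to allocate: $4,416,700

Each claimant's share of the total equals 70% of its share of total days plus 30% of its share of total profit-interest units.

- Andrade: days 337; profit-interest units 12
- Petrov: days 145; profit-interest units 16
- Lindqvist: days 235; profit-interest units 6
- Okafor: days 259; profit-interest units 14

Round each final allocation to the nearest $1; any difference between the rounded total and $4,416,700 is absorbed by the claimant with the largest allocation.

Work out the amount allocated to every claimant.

Andrade: $1,398,773 | Petrov: $900,989 | Lindqvist: $910,039 | Okafor: $1,206,899

Totals — days 976, profit-interest units 48.
Blended shares (70% days + 30% profit-interest units): Andrade 0.3167; Petrov 0.2040; Lindqvist 0.2060; Okafor 0.2733.
Raw shares: Andrade 1,398,772.51; Petrov 900,988.70; Lindqvist 910,039.31; Okafor 1,206,899.48.
At nearest $1: Andrade $1,398,773; Petrov $900,989; Lindqvist $910,039; Okafor $1,206,899. Sum = $4,416,700.
Rounded total matches; no reconciliation needed.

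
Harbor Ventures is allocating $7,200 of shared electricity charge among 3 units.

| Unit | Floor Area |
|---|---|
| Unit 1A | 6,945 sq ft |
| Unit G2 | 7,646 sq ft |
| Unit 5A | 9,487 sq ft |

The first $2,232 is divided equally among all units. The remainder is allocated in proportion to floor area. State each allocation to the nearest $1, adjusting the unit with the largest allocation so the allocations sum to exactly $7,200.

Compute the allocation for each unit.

$2,232 shared equally gives $744 per unit.
Remainder $4,968 by floor area (total 24,078): Unit 1A 1,432.96 → $1,433; Unit G2 1,577.59 → $1,578; Unit 5A 1,957.45 → $1,957.
Totals: Unit 1A $744 + $1,433 = $2,177; Unit G2 $744 + $1,578 = $2,322; Unit 5A $744 + $1,957 = $2,701.

Unit 1A: $2,177 | Unit G2: $2,322 | Unit 5A: $2,701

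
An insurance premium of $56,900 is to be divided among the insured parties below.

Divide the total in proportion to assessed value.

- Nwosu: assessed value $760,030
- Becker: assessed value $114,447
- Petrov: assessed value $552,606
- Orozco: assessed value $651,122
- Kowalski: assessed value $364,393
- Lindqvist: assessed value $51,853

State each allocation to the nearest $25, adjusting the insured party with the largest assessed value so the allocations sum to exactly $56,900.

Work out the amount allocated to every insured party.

Nwosu: $17,375 | Becker: $2,600 | Petrov: $12,600 | Orozco: $14,850 | Kowalski: $8,300 | Lindqvist: $1,175

Combined assessed value = 760,030 + 114,447 + 552,606 + 651,122 + 364,393 + 51,853 = 2,494,451.
Proportional shares: Nwosu 17,336.76; Becker 2,610.61; Petrov 12,605.29; Orozco 14,852.50; Kowalski 8,312.03; Lindqvist 1,182.80.
At nearest $25: Nwosu $17,325; Becker $2,600; Petrov $12,600; Orozco $14,850; Kowalski $8,300; Lindqvist $1,175. Sum = $56,850.
Difference $56,900 − $56,850 = +$50 applied to largest assessed value (Nwosu): Nwosu becomes $17,375.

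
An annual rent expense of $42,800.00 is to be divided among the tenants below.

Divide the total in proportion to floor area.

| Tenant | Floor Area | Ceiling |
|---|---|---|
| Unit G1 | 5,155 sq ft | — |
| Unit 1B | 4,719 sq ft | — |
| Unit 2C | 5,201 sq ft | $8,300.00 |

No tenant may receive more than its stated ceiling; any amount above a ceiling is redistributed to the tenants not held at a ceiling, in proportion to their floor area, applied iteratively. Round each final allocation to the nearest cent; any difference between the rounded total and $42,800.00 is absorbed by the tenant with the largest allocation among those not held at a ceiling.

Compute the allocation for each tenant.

Sum of floor area: 15,075.
Unconstrained shares: Unit G1 14,635.7546; Unit 1B 13,397.8905; Unit 2C 14,766.3549.
Capped: Unit 2C ($8,300.00); balance $34,500.00 reallocated over remaining floor area 9,874.
Redistributed shares: Unit G1 18,011.6974 → $18,011.70; Unit 1B 16,488.3026 → $16,488.30.

Unit G1: $18,011.70 | Unit 1B: $16,488.30 | Unit 2C: $8,300.00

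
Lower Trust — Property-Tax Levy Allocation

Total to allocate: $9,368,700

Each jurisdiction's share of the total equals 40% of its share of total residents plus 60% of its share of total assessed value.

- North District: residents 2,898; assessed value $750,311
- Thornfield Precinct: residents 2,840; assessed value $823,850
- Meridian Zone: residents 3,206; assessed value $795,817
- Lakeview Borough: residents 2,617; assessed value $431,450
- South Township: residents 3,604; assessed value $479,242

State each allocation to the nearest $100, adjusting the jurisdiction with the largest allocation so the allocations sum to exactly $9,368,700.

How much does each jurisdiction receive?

North District: $2,001,700 | Thornfield Precinct: $2,113,400 | Meridian Zone: $2,155,900 | Lakeview Borough: $1,386,000 | South Township: $1,711,700

Totals — residents 15,165, assessed value 3,280,670.
Blended shares (40% residents + 60% assessed value): North District 0.2137; Thornfield Precinct 0.2256; Meridian Zone 0.2301; Lakeview Borough 0.1479; South Township 0.1827.
Unrounded shares: North District 2,001,745.96; Thornfield Precinct 2,113,417.78; Meridian Zone 2,155,828.64; Lakeview Borough 1,385,958.89; South Township 1,711,748.73.
Rounded to nearest $100: North District $2,001,700; Thornfield Precinct $2,113,400; Meridian Zone $2,155,800; Lakeview Borough $1,386,000; South Township $1,711,700. Sum = $9,368,600.
Difference $9,368,700 − $9,368,600 = +$100 applied to largest allocation (Meridian Zone): Meridian Zone becomes $2,155,900.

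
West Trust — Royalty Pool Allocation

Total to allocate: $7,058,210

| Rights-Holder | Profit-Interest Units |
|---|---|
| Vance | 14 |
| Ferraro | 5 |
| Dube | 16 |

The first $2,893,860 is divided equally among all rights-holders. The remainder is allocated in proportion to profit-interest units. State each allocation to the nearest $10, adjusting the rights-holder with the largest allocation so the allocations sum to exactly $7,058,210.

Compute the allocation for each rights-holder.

Vance: $2,630,360; Ferraro: $1,559,530; Dube: $2,868,320

Equal tier: $2,893,860 ÷ 3 = $964,620 apiece.
Remainder $4,164,350 by profit-interest units (total 35): Vance 1,665,740.00 → $1,665,740; Ferraro 594,907.14 → $594,910; Dube 1,903,702.86 → $1,903,700.
Totals: Vance $964,620 + $1,665,740 = $2,630,360; Ferraro $964,620 + $594,910 = $1,559,530; Dube $964,620 + $1,903,700 = $2,868,320.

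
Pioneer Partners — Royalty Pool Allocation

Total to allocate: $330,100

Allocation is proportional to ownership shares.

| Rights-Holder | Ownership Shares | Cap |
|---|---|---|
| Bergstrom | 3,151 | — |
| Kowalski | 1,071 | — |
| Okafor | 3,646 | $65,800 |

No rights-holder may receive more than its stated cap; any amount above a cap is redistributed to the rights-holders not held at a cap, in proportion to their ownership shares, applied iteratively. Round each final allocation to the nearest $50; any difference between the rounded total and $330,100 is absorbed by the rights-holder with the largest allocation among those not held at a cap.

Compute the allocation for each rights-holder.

Bergstrom: $197,250 · Kowalski: $67,050 · Okafor: $65,800

Sum of ownership shares: 7,868.
Unconstrained shares: Bergstrom 132,199.43; Kowalski 44,933.54; Okafor 152,967.03.
Held at cap: Okafor ($65,800); remaining pool $264,300 reallocated over remaining ownership shares 4,222.
Shares after redistribution: Bergstrom 197,254.69 → $197,250; Kowalski 67,045.31 → $67,050.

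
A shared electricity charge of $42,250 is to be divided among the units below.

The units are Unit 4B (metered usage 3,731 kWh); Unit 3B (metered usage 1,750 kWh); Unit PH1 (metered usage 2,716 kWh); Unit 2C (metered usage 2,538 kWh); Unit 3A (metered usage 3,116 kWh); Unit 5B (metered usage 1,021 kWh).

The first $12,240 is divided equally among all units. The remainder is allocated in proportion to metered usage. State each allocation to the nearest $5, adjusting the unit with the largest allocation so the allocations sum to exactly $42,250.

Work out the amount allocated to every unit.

Unit 4B: $9,570 | Unit 3B: $5,570 | Unit PH1: $7,520 | Unit 2C: $7,160 | Unit 3A: $8,330 | Unit 5B: $4,100

$12,240 shared equally gives $2,040 per unit.
Remainder $30,010 by metered usage (total 14,872): Unit 4B 7,528.73 → $7,530; Unit 3B 3,531.30 → $3,530; Unit PH1 5,480.58 → $5,480; Unit 2C 5,121.39 → $5,120; Unit 3A 6,287.73 → $6,290; Unit 5B 2,060.26 → $2,060.
Totals: Unit 4B $2,040 + $7,530 = $9,570; Unit 3B $2,040 + $3,530 = $5,570; Unit PH1 $2,040 + $5,480 = $7,520; Unit 2C $2,040 + $5,120 = $7,160; Unit 3A $2,040 + $6,290 = $8,330; Unit 5B $2,040 + $2,060 = $4,100.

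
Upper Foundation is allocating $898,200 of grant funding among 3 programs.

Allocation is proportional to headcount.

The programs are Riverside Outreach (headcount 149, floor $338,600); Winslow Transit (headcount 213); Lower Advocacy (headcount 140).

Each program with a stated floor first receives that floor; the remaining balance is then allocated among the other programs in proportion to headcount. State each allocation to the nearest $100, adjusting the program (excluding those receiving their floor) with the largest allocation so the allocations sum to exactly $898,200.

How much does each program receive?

Riverside Outreach: $338,600 · Winslow Transit: $337,700 · Lower Advocacy: $221,900

Guaranteed amounts: Riverside Outreach $338,600. Remaining pool $559,600.
Remaining pool split over remaining headcount 353: Winslow Transit 337,662.32 → $337,700; Lower Advocacy 221,937.68 → $221,900.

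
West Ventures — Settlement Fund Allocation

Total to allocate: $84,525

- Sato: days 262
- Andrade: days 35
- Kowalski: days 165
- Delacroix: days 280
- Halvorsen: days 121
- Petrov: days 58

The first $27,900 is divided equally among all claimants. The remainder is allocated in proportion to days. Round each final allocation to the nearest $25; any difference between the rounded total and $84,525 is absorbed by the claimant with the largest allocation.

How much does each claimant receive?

Sato: $20,750 · Andrade: $6,800 · Kowalski: $14,800 · Delacroix: $21,850 · Halvorsen: $12,100 · Petrov: $8,225

$27,900 shared equally gives $4,650 per claimant.
Remainder $56,625 by days (total 921): Sato 16,108.31 → $16,100; Andrade 2,151.87 → $2,150; Kowalski 10,144.54 → $10,150; Delacroix 17,214.98 → $17,225; Halvorsen 7,439.33 → $7,450; Petrov 3,565.96 → $3,575.
Rounding difference −$25 on remainder applied to Delacroix.
Totals: Sato $4,650 + $16,100 = $20,750; Andrade $4,650 + $2,150 = $6,800; Kowalski $4,650 + $10,150 = $14,800; Delacroix $4,650 + $17,200 = $21,850; Halvorsen $4,650 + $7,450 = $12,100; Petrov $4,650 + $3,575 = $8,225.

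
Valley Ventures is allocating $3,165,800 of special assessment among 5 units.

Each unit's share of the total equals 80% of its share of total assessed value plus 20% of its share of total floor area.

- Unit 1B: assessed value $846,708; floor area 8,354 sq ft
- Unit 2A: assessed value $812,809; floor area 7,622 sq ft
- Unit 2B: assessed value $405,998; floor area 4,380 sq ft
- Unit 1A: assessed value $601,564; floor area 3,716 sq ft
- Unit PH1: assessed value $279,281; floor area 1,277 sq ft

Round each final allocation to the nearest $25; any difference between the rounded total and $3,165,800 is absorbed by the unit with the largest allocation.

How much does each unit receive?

Unit 1B: $936,500 | Unit 2A: $889,050 | Unit 2B: $458,400 | Unit 1A: $609,900 | Unit PH1: $271,950

Assessed value total 2,946,360; floor area total 25,349.
Composite weights (80% assessed value + 20% floor area): Unit 1B 0.2958; Unit 2A 0.2808; Unit 2B 0.1448; Unit 1A 0.1927; Unit PH1 0.0859.
Unrounded shares: Unit 1B 936,479.32; Unit 2A 889,056.65; Unit 2B 458,391.22; Unit 1A 609,911.16; Unit PH1 271,961.65.
After rounding ($25): Unit 1B $936,475; Unit 2A $889,050; Unit 2B $458,400; Unit 1A $609,900; Unit PH1 $271,950. Sum = $3,165,775.
Difference $3,165,800 − $3,165,775 = +$25 applied to largest allocation (Unit 1B): Unit 1B becomes $936,500.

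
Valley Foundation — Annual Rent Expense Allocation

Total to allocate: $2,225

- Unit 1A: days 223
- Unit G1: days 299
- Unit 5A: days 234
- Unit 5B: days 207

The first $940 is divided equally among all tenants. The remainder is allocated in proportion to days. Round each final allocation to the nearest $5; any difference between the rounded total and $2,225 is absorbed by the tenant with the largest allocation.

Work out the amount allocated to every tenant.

Unit 1A: $535; Unit G1: $635; Unit 5A: $545; Unit 5B: $510

First tranche $940 split equally: $235 each.
Remainder $1,285 by days (total 963): Unit 1A 297.56 → $300; Unit G1 398.98 → $400; Unit 5A 312.24 → $310; Unit 5B 276.21 → $275.
Totals: Unit 1A $235 + $300 = $535; Unit G1 $235 + $400 = $635; Unit 5A $235 + $310 = $545; Unit 5B $235 + $275 = $510.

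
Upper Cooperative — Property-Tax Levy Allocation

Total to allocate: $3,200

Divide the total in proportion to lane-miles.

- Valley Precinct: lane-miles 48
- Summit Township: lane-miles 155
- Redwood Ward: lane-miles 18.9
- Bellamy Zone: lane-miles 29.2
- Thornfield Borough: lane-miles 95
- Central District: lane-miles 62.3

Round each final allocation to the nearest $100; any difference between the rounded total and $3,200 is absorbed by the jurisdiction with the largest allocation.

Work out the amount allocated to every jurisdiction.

Total lane-miles = 408.4.
Unrounded shares: Valley Precinct 48/408.4 × $3,200 = 376.10; Summit Township 155/408.4 × $3,200 = 1,214.50; Redwood Ward 18.9/408.4 × $3,200 = 148.09; Bellamy Zone 29.2/408.4 × $3,200 = 228.80; Thornfield Borough 95/408.4 × $3,200 = 744.37; Central District 62.3/408.4 × $3,200 = 488.15.
Rounded to nearest $100: Valley Precinct $400; Summit Township $1,200; Redwood Ward $100; Bellamy Zone $200; Thornfield Borough $700; Central District $500. Sum = $3,100.
Difference $3,200 − $3,100 = +$100 applied to largest allocation (Summit Township): Summit Township becomes $1,300.

Valley Precinct: $400 | Summit Township: $1,300 | Redwood Ward: $100 | Bellamy Zone: $200 | Thornfield Borough: $700 | Central District: $500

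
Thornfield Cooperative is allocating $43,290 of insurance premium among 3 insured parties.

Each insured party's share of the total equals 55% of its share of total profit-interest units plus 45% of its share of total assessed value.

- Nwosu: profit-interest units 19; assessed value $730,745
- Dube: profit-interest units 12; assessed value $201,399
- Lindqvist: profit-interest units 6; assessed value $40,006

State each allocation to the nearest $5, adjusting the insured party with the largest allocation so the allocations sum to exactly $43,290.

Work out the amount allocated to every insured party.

Nwosu: $26,865; Dube: $11,760; Lindqvist: $4,665

Totals — profit-interest units 37, assessed value 972,150.
Combined weights (55% profit-interest units + 45% assessed value): Nwosu 0.6207; Dube 0.2716; Lindqvist 0.1077.
Unrounded shares: Nwosu 26,869.59; Dube 11,757.75; Lindqvist 4,662.66.
After rounding ($5): Nwosu $26,870; Dube $11,760; Lindqvist $4,665. Sum = $43,295.
Difference $43,290 − $43,295 = −$5 applied to largest allocation (Nwosu): Nwosu becomes $26,865.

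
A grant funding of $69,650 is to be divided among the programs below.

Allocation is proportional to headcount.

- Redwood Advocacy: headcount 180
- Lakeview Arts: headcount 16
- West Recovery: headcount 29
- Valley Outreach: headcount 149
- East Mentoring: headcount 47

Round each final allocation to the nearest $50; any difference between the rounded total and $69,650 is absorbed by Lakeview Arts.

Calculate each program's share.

Redwood Advocacy: $29,800 | Lakeview Arts: $2,600 | West Recovery: $4,800 | Valley Outreach: $24,650 | East Mentoring: $7,800

Sum of headcount: 421.
Pro-rata amounts: Redwood Advocacy 180/421 × $69,650 = 29,779.10; Lakeview Arts 16/421 × $69,650 = 2,647.03; West Recovery 29/421 × $69,650 = 4,797.74; Valley Outreach 149/421 × $69,650 = 24,650.48; East Mentoring 47/421 × $69,650 = 7,775.65.
Rounded to nearest $50: Redwood Advocacy $29,800; Lakeview Arts $2,650; West Recovery $4,800; Valley Outreach $24,650; East Mentoring $7,800. Sum = $69,700.
Difference $69,650 − $69,700 = −$50 applied to Lakeview Arts: Lakeview Arts becomes $2,600.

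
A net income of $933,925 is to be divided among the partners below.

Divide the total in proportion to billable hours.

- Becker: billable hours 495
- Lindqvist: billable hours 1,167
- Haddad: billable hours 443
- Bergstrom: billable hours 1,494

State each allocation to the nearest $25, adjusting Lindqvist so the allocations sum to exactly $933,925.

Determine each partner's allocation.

Becker: $128,450; Lindqvist: $302,850; Haddad: $114,950; Bergstrom: $387,675

Billable hours total: 3,599.
Unrounded shares: Becker 495/3,599 × $933,925 = 128,450.37; Lindqvist 1,167/3,599 × $933,925 = 302,831.47; Haddad 443/3,599 × $933,925 = 114,956.59; Bergstrom 1,494/3,599 × $933,925 = 387,686.57.
At nearest $25: Becker $128,450; Lindqvist $302,825; Haddad $114,950; Bergstrom $387,675. Sum = $933,900.
Difference $933,925 − $933,900 = +$25 applied to Lindqvist: Lindqvist becomes $302,850.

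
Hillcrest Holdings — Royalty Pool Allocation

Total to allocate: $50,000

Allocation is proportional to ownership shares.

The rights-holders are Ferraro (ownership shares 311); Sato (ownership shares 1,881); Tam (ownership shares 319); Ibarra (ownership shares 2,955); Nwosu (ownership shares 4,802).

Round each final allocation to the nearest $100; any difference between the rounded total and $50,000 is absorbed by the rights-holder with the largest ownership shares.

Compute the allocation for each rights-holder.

Ferraro: $1,500 · Sato: $9,200 · Tam: $1,600 · Ibarra: $14,400 · Nwosu: $23,300

Sum of ownership shares: 311 + 1,881 + 319 + 2,955 + 4,802 = 10,268.
Pro-rata amounts: Ferraro 1,514.41; Sato 9,159.52; Tam 1,553.37; Ibarra 14,389.37; Nwosu 23,383.33.
At nearest $100: Ferraro $1,500; Sato $9,200; Tam $1,600; Ibarra $14,400; Nwosu $23,400. Sum = $50,100.
Difference $50,000 − $50,100 = −$100 applied to largest ownership shares (Nwosu): Nwosu becomes $23,300.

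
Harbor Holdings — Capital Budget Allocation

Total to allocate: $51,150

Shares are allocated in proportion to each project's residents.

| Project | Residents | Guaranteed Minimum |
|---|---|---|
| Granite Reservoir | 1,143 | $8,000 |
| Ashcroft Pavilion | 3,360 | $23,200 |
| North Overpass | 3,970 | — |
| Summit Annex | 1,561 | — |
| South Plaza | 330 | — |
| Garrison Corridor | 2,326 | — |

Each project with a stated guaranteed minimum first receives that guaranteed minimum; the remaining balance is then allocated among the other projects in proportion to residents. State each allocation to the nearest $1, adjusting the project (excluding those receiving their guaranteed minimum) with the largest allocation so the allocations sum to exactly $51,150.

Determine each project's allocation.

Granite Reservoir: $8,000 | Ashcroft Pavilion: $23,200 | North Overpass: $9,674 | Summit Annex: $3,804 | South Plaza: $804 | Garrison Corridor: $5,668

Minimums first: Granite Reservoir $8,000; Ashcroft Pavilion $23,200. Remaining pool $19,950.
Remaining pool split over remaining residents 8,187: North Overpass 9,674.06 → $9,674; Summit Annex 3,803.83 → $3,804; South Plaza 804.14 → $804; Garrison Corridor 5,667.97 → $5,668.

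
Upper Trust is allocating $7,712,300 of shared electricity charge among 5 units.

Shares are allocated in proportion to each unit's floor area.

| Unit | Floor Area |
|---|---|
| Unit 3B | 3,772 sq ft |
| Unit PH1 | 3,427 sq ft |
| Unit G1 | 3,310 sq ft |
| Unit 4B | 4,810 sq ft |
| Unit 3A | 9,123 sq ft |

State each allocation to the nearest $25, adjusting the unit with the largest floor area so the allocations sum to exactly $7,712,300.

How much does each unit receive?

Total floor area = 24,442.
Proportional shares: Unit 3B 3,772/24,442 × $7,712,300 = 1,190,197.02; Unit PH1 3,427/24,442 × $7,712,300 = 1,081,337.54; Unit G1 3,310/24,442 × $7,712,300 = 1,044,419.97; Unit 4B 4,810/24,442 × $7,712,300 = 1,517,722.08; Unit 3A 9,123/24,442 × $7,712,300 = 2,878,623.39.
After rounding ($25): Unit 3B $1,190,200; Unit PH1 $1,081,350; Unit G1 $1,044,425; Unit 4B $1,517,725; Unit 3A $2,878,625. Sum = $7,712,325.
Difference $7,712,300 − $7,712,325 = −$25 applied to largest floor area (Unit 3A): Unit 3A becomes $2,878,600.

Unit 3B: $1,190,200 · Unit PH1: $1,081,350 · Unit G1: $1,044,425 · Unit 4B: $1,517,725 · Unit 3A: $2,878,600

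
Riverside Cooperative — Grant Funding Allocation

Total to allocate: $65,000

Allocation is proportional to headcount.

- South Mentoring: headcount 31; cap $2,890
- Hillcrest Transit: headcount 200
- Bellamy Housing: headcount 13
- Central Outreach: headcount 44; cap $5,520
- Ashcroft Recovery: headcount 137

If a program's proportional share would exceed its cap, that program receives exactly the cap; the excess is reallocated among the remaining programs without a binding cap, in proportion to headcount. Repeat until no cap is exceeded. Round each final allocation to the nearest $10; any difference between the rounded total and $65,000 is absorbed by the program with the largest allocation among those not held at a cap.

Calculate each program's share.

Headcount total: 425.
Unconstrained shares: South Mentoring 4,741.18; Hillcrest Transit 30,588.24; Bellamy Housing 1,988.24; Central Outreach 6,729.41; Ashcroft Recovery 20,952.94.
Held at cap: South Mentoring ($2,890), Central Outreach ($5,520); balance $56,590 reallocated over remaining headcount 350.
Redistributed shares: Hillcrest Transit 32,337.14 → $32,340; Bellamy Housing 2,101.91 → $2,100; Ashcroft Recovery 22,150.94 → $22,150.

South Mentoring: $2,890 · Hillcrest Transit: $32,340 · Bellamy Housing: $2,100 · Central Outreach: $5,520 · Ashcroft Recovery: $22,150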